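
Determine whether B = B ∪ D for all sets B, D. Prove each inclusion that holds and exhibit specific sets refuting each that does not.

The sets are not equal: only the forward inclusion holds.

Forward inclusion. Let x ∈ B. Then either x ∈ B and x ∉ D; or x ∈ B ∩ D. In each case x ∈ B ∪ D, so B ⊆ B ∪ D.

Reverse inclusion. This inclusion fails. Take B = ∅, D = {1}; then 1 ∈ B ∪ D but 1 ∉ B.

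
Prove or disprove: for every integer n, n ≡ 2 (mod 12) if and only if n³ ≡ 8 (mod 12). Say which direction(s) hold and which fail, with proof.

The forward direction holds; the converse fails.

(→) Suppose n ≡ 2 (mod 12). Write n = 12j + 2. Then (12j + 2)³ = 1728j³ + 864j² + 144j + 8 = 12(144j³ + 72j² + 12j) + 8, so n³ ≡ 8 (mod 12).

(←) This fails: take n = 8. Then 8³ = 512 ≡ 8 (mod 12), yet 8 ≡ 8 (mod 12), not 2.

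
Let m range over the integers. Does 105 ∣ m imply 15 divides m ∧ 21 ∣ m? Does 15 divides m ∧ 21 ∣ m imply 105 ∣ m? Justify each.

(⇒) If 105 ∣ m, write m = 105q. Since 105 = 7·15, m = 15·(7q), so 15 ∣ m; and since 105 = 5·21, m = 21·(5q), so 21 ∣ m.

(⇐) Suppose 15 ∣ m and 21 ∣ m. Any common multiple of 15 and 21 is a multiple of their lcm; here lcm(15, 21) = 15·21/gcd(15, 21) = 315/3 = 105, so 105 ∣ m.

Both implications hold.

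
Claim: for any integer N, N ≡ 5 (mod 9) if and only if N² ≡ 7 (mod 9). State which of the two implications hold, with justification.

(⇒) holds; (⇐) fails.

(⇒) Suppose N ≡ 5 (mod 9). Write N = 9j + 5. Then (9j + 5)² = 81j² + 90j + 25 = 9(9j² + 10j + 2) + 7, so N² ≡ 7 (mod 9).

(⇐) This fails: take N = 4. Then 4² = 16 ≡ 7 (mod 9), yet 4 ≡ 4 (mod 9), not 5.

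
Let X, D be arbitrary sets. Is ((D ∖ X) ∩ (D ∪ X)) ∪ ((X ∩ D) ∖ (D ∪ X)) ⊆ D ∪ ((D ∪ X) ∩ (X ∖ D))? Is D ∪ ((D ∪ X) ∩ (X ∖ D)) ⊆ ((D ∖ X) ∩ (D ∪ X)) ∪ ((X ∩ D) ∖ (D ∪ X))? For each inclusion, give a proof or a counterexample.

Forward inclusion. Let x ∈ ((D ∖ X) ∩ (D ∪ X)) ∪ ((X ∩ D) ∖ (D ∪ X)). Then x ∈ D and x ∉ X, from which x ∈ D ∪ ((D ∪ X) ∩ (X ∖ D)).

Reverse inclusion. This inclusion fails. Take X = {1}, D = ∅; then 1 ∈ D ∪ ((D ∪ X) ∩ (X ∖ D)) but 1 ∉ ((D ∖ X) ∩ (D ∪ X)) ∪ ((X ∩ D) ∖ (D ∪ X)).

The sets are not equal: only the forward inclusion holds.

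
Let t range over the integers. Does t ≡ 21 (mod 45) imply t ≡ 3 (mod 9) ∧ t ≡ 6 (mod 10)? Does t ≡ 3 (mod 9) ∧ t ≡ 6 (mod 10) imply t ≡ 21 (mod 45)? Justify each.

Only the reverse direction holds.

(→) This fails: t = 21 gives 21 ≡ 21 (mod 45) but 21 ≡ 1 (mod 10), so the conjunction on the right does not hold.

(←) Conversely, if t ≡ 3 (mod 9) and t ≡ 6 (mod 10), then by the Chinese remainder theorem t ≡ 66 (mod 90). Since 66 ≡ 21 (mod 45) and 45 ∣ 90, we get t ≡ 21 (mod 45).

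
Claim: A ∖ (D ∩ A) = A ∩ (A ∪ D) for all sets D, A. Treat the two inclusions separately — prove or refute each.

(⊆) Let x ∈ A ∖ (D ∩ A). Then x ∈ A and x ∉ D, from which x ∈ A ∩ (A ∪ D).

(⊇) This inclusion fails. Take D = {1}, A = {1}; then 1 ∈ A ∩ (A ∪ D) but 1 ∉ A ∖ (D ∩ A).

(⊆) holds; (⊇) fails.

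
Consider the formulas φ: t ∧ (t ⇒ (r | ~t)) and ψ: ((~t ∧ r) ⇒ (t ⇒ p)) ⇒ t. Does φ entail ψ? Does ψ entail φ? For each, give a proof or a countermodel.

(←) This fails. Under p = F, t = T, r = F, the left side is false but the right side is true.

(→) Assume the antecedent. If p is true, the antecedent forces (p = T, t = T, r = T), and ((~t ∧ r) ⇒ (t ⇒ p)) ⇒ t holds there. If p is false, the antecedent forces (p = F, t = T, r = T), and ((~t ∧ r) ⇒ (t ⇒ p)) ⇒ t holds there. Either way ((~t ∧ r) ⇒ (t ⇒ p)) ⇒ t holds.

The forward direction holds; the converse fails.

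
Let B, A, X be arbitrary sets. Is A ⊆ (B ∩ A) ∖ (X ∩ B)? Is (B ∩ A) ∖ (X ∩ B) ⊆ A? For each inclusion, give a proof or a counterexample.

Only the reverse inclusion holds.

Forward inclusion. This inclusion fails. Take B = ∅, A = {1}, X = ∅; then 1 ∈ A but 1 ∉ (B ∩ A) ∖ (X ∩ B).

Reverse inclusion. Let x ∈ (B ∩ A) ∖ (X ∩ B). Then x ∈ B ∩ A and x ∉ X, from which x ∈ A.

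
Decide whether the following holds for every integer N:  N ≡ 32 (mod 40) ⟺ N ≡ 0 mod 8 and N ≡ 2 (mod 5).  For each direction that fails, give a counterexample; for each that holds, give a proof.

Forward direction. Suppose N ≡ 32 (mod 40); write N = 40j + 32. Since 8 ∣ 40, reducing mod 8 gives N ≡ 32 ≡ 0 (mod 8); since 5 ∣ 40, reducing mod 5 gives N ≡ 32 ≡ 2 (mod 5).

Converse. If N ≡ 0 (mod 8) and N ≡ 2 (mod 5), then by the Chinese remainder theorem N ≡ 32 (mod 40). This is exactly N ≡ 32 (mod 40).

Both directions hold.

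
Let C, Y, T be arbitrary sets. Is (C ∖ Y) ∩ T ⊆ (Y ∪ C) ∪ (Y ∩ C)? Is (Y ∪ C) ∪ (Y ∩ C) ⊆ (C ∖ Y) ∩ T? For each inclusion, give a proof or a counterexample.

Only the forward inclusion holds.

(⊆) Let x ∈ (C ∖ Y) ∩ T. Then x ∈ C ∩ T and x ∉ Y, from which x ∈ (Y ∪ C) ∪ (Y ∩ C).

(⊇) This inclusion fails. Take C = {1}, Y = ∅, T = ∅; then 1 ∈ (Y ∪ C) ∪ (Y ∩ C) but 1 ∉ (C ∖ Y) ∩ T.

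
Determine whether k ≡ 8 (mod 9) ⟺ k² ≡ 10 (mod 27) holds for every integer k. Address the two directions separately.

Neither implication holds.

[⇒] This fails: take k = 17. Then 17 ≡ 8 (mod 9), but 17² = 289 ≡ 19 (mod 27), not 10.

[⇐] This fails: take k = 19. Then 19² = 361 ≡ 10 (mod 27), yet 19 ≡ 1 (mod 9), not 8.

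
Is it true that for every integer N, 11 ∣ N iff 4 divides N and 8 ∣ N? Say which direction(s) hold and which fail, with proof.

Both directions fail.

Forward direction. This fails: take N = 11. Certainly 11 ∣ 11, but 4 ∤ 11.

Converse. This fails: take N = 8. Both 4 ∣ 8 and 8 ∣ 8, yet 8 is not a multiple of 11 (since 8 = 0·11 + 8), so 11 ∤ 8.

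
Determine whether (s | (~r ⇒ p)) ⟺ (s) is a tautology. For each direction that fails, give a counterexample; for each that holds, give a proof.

(⟹) This fails. Under p = T, r = F, s = F, the left side is true but the right side is false.

(⟸) Assume the antecedent. If p is true, s | (~r ⇒ p) reduces to true regardless of the other variables. If p is false, the antecedent forces (p = F, r = F, s = T) or (p = F, r = T, s = T), and s | (~r ⇒ p) holds there. Either way s | (~r ⇒ p) holds.

(⇒) fails; (⇐) holds.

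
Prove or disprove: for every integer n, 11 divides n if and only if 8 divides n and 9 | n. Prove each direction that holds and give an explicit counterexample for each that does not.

Both directions fail.

(⟹) This fails: take n = 11. Certainly 11 ∣ 11, but 8 ∤ 11.

(⟸) This fails: take n = 72. Both 8 ∣ 72 and 9 ∣ 72, yet 72 is not a multiple of 11 (since 72 = 6·11 + 6), so 11 ∤ 72.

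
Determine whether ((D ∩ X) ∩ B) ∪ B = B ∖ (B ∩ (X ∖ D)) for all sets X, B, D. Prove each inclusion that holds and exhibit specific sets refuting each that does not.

Forward inclusion. This inclusion fails. Take X = {1}, B = {1}, D = ∅; then 1 ∈ ((D ∩ X) ∩ B) ∪ B but 1 ∉ B ∖ (B ∩ (X ∖ D)).

Reverse inclusion. Let x ∈ B ∖ (B ∩ (X ∖ D)). Then either x ∈ B and x ∉ X, D; or x ∈ B ∩ D and x ∉ X; or x ∈ X ∩ B ∩ D. In each case x ∈ ((D ∩ X) ∩ B) ∪ B, so B ∖ (B ∩ (X ∖ D)) ⊆ ((D ∩ X) ∩ B) ∪ B.

(⊆) fails; (⊇) holds.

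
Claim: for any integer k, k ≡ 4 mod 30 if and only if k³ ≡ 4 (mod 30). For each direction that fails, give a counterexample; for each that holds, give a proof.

Equivalent; both directions hold.

Converse. Suppose k³ ≡ 4 (mod 30). The only residue r in {0, …, 29} with r³ ≡ 4 (mod 30) is r = 4, so k ≡ 4 (mod 30).

Forward direction. Suppose k ≡ 4 mod 30. Write k = 30j + 4. Then (30j + 4)³ = 27000j³ + 10800j² + 1440j + 64 = 30(900j³ + 360j² + 48j + 2) + 4, so k³ ≡ 4 (mod 30).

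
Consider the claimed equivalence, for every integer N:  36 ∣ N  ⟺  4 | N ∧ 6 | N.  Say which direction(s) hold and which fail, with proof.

(⟹) If 36 ∣ N, write N = 36q. Since 36 = 9·4, N = 4·(9q), so 4 ∣ N; and since 36 = 6·6, N = 6·(6q), so 6 ∣ N.

(⟸) This fails: take N = 12. Both 4 ∣ 12 and 6 ∣ 12, yet 12 is not a multiple of 36 (since 12 = 0·36 + 12), so 36 ∤ 12.

(⇒) holds; (⇐) fails.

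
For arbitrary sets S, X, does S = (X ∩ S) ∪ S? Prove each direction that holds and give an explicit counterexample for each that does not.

(⟹) Let x ∈ S. Then either x ∈ S and x ∉ X; or x ∈ S ∩ X. In each case x ∈ (X ∩ S) ∪ S, so S ⊆ (X ∩ S) ∪ S.

(⟸) Let x ∈ (X ∩ S) ∪ S. Then either x ∈ S and x ∉ X; or x ∈ S ∩ X. In each case x ∈ S, so (X ∩ S) ∪ S ⊆ S.

Both inclusions hold.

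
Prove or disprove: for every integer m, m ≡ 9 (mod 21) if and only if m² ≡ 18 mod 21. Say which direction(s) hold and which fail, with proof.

Only the forward implication holds.

[⇒] Suppose m ≡ 9 (mod 21). Write m = 21j + 9. Then (21j + 9)² = 441j² + 378j + 81 = 21(21j² + 18j + 3) + 18, so m² ≡ 18 (mod 21).

[⇐] This fails: take m = 12. Then 12² = 144 ≡ 18 (mod 21), yet 12 ≡ 12 (mod 21), not 9.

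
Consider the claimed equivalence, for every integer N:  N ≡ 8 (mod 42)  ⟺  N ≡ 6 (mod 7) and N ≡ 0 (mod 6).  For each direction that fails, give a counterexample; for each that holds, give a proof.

Neither direction holds.

(→) This fails: N = 8 gives 8 ≡ 8 (mod 42) but 8 ≡ 1 (mod 7), so the conjunction on the right does not hold.

(←) This fails: N = 6 satisfies both congruences on the right (6 ≡ 6 mod 7 and 6 ≡ 0 mod 6) yet 6 ≡ 6 (mod 42), not 8.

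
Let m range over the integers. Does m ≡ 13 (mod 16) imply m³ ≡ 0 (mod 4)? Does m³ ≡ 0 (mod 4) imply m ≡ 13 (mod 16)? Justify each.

Neither direction holds.

Forward direction. This fails: take m = 13. Then 13 ≡ 13 (mod 16), but 13³ = 2197 ≡ 1 (mod 4), not 0.

Converse. This fails: take m = 0. Then 0³ = 0 ≡ 0 (mod 4), yet 0 ≡ 0 (mod 16), not 13.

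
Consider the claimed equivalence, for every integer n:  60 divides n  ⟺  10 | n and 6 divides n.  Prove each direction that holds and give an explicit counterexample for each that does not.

(→) If 60 ∣ n, write n = 60q. Since 60 = 6·10, n = 10·(6q), so 10 ∣ n; and since 60 = 10·6, n = 6·(10q), so 6 ∣ n.

(←) This fails: take n = 30. Both 10 ∣ 30 and 6 ∣ 30, yet 30 is not a multiple of 60 (since 30 = 0·60 + 30), so 60 ∤ 30.

Not equivalent: only (⇒) holds.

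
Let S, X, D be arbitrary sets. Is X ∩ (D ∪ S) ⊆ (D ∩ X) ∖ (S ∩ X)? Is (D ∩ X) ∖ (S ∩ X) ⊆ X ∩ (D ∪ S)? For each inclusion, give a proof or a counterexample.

(⊆) This inclusion fails. Take S = {1}, X = {1}, D = ∅; then 1 ∈ X ∩ (D ∪ S) but 1 ∉ (D ∩ X) ∖ (S ∩ X).

(⊇) Let x ∈ (D ∩ X) ∖ (S ∩ X). Then x ∈ X ∩ D and x ∉ S, from which x ∈ X ∩ (D ∪ S).

(⊆) fails; (⊇) holds.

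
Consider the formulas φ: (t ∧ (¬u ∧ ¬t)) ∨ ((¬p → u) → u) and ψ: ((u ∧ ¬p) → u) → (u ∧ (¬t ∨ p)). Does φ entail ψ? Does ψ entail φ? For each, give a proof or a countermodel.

[⇐] Assume the antecedent. If t is true, the antecedent forces (t = T, u = T, p = T), and the consequent holds there. If t is false, the antecedent forces (t = F, u = T, p = F) or (t = F, u = T, p = T), and the consequent holds there. Either way the consequent holds.

[⇒] This fails. Under t = F, u = F, p = F, the left side is true but the right side is false.

(⇒) fails; (⇐) holds.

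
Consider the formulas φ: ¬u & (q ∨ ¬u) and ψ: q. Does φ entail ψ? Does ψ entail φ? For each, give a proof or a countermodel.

[⇒] This fails. Under q = F, u = F, the left side is true but the right side is false.

[⇐] This fails. Under q = T, u = T, the left side is false but the right side is true.

Neither direction holds.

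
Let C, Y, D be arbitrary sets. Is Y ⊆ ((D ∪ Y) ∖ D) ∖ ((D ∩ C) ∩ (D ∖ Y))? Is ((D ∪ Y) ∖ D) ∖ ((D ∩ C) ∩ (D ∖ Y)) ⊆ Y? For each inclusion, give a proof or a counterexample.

The sets are not equal: only the reverse inclusion holds.

Forward inclusion. This inclusion fails. Take C = ∅, Y = {1}, D = {1}; then 1 ∈ Y but 1 ∉ ((D ∪ Y) ∖ D) ∖ ((D ∩ C) ∩ (D ∖ Y)).

Reverse inclusion. Let x ∈ ((D ∪ Y) ∖ D) ∖ ((D ∩ C) ∩ (D ∖ Y)). Then either x ∈ Y and x ∉ C, D; or x ∈ C ∩ Y and x ∉ D. In each case x ∈ Y, so ((D ∪ Y) ∖ D) ∖ ((D ∩ C) ∩ (D ∖ Y)) ⊆ Y.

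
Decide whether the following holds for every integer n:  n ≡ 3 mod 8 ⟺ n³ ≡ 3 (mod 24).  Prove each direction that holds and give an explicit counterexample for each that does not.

(⇒) This fails: take n = 11. Then 11 ≡ 3 (mod 8), but 11³ = 1331 ≡ 11 (mod 24), not 3.

(⇐) Conversely, the residues r modulo 24 with r³ ≡ 3 (mod 24) are exactly {3}, and each is ≡ 3 (mod 8).

Only the reverse direction holds.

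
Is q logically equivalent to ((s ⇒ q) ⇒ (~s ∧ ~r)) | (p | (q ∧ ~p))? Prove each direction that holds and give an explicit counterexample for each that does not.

(⇐) This fails. Under q = F, s = F, p = F, r = F, the left side is false but the right side is true.

(⇒) Assume the antecedent. If q is true, the consequent reduces to true regardless of the other variables. If q is false, the antecedent cannot hold. Either way the consequent holds.

Only the forward direction holds.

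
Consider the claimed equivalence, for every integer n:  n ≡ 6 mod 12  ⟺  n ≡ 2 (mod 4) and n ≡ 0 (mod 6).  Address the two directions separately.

(⇒) Suppose n ≡ 6 (mod 12); write n = 12j + 6. Since 4 ∣ 12, reducing mod 4 gives n ≡ 6 ≡ 2 (mod 4); since 6 ∣ 12, reducing mod 6 gives n ≡ 6 ≡ 0 (mod 6).

(⇐) Conversely, if n ≡ 2 (mod 4) and n ≡ 0 (mod 6), then by the Chinese remainder theorem n ≡ 6 (mod 12). This is exactly n ≡ 6 (mod 12).

Both directions hold.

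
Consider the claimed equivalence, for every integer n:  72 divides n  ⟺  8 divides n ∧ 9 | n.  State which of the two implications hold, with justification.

Both directions hold.

(⇒) If 72 ∣ n, write n = 72q. Since 72 = 9·8, n = 8·(9q), so 8 ∣ n; and since 72 = 8·9, n = 9·(8q), so 9 ∣ n.

(⇐) Suppose 8 ∣ n and 9 ∣ n. Any common multiple of 8 and 9 is a multiple of their lcm; here gcd(8, 9) = 1, so lcm(8, 9) = 8·9 = 72, so 72 ∣ n.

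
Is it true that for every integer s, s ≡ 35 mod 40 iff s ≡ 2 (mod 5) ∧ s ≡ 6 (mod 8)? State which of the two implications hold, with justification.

(⇒) fails and (⇐) fails.

[⇒] This fails: s = 35 gives 35 ≡ 35 (mod 40) but 35 ≡ 0 (mod 5), so the conjunction on the right does not hold.

[⇐] This fails: s = 22 satisfies both congruences on the right (22 ≡ 2 mod 5 and 22 ≡ 6 mod 8) yet 22 ≡ 22 (mod 40), not 35.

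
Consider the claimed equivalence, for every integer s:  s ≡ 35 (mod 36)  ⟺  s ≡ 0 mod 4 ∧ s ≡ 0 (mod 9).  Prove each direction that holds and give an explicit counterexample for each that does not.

Neither direction holds.

(→) This fails: s = 35 gives 35 ≡ 35 (mod 36) but 35 ≡ 3 (mod 4), so the conjunction on the right does not hold.

(←) This fails: s = 0 satisfies both congruences on the right (0 ≡ 0 mod 4 and 0 ≡ 0 mod 9) yet 0 ≡ 0 (mod 36), not 35.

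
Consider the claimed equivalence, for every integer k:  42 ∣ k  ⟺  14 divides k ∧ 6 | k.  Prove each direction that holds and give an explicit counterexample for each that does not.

The biconditional holds.

(⟹) If 42 ∣ k, write k = 42q. Since 42 = 3·14, k = 14·(3q), so 14 ∣ k; and since 42 = 7·6, k = 6·(7q), so 6 ∣ k.

(⟸) Suppose 14 ∣ k and 6 ∣ k. Any common multiple of 14 and 6 is a multiple of their lcm; here lcm(14, 6) = 14·6/gcd(14, 6) = 84/2 = 42, so 42 ∣ k.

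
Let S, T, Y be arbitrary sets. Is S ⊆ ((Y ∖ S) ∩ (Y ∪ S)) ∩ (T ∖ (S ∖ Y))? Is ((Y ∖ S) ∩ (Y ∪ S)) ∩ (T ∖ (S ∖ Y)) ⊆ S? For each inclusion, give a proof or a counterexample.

(⊆) fails and (⊇) fails.

(⊆) This inclusion fails. Take S = {1}, T = ∅, Y = ∅; then 1 ∈ S but 1 ∉ ((Y ∖ S) ∩ (Y ∪ S)) ∩ (T ∖ (S ∖ Y)).

(⊇) This inclusion fails. Take S = ∅, T = {1}, Y = {1}; then 1 ∈ ((Y ∖ S) ∩ (Y ∪ S)) ∩ (T ∖ (S ∖ Y)) but 1 ∉ S.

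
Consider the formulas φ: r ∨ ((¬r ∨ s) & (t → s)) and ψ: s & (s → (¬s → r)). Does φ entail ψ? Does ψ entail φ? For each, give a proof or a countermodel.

(⟹) This fails. Under r = F, t = F, s = F, the left side is true but the right side is false.

(⟸) Assume the antecedent. If r is true, r ∨ ((¬r ∨ s) & (t → s)) reduces to true regardless of the other variables. If r is false, the antecedent forces (r = F, t = F, s = T) or (r = F, t = T, s = T), and r ∨ ((¬r ∨ s) & (t → s)) holds there. Either way r ∨ ((¬r ∨ s) & (t → s)) holds.

(⇒) fails; (⇐) holds.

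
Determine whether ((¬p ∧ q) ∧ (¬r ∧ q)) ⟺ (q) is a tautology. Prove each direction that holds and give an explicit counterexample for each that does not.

[⇒] Assume the antecedent. If q is true, q reduces to true regardless of the other variables. If q is false, the antecedent cannot hold. Either way q holds.

[⇐] This fails. Under q = T, p = T, r = F, the left side is false but the right side is true.

(⇒) holds; (⇐) fails.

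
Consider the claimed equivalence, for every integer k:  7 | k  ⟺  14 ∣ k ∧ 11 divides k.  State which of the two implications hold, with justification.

Only the reverse direction holds.

(→) This fails: take k = 7. Certainly 7 ∣ 7, but 14 ∤ 7.

(←) Suppose 14 ∣ k and 11 ∣ k. Any common multiple of 14 and 11 is a multiple of their lcm; here gcd(14, 11) = 1, so lcm(14, 11) = 14·11 = 154, so 154 ∣ k. Since 7 ∣ 154, it follows that 7 ∣ k.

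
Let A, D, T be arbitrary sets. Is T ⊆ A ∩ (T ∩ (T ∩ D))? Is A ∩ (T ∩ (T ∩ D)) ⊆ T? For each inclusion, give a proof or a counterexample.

(⊆) fails; (⊇) holds.

Forward inclusion. This inclusion fails. Take A = ∅, D = ∅, T = {1}; then 1 ∈ T but 1 ∉ A ∩ (T ∩ (T ∩ D)).

Reverse inclusion. Let x ∈ A ∩ (T ∩ (T ∩ D)). Then x ∈ A ∩ D ∩ T, from which x ∈ T.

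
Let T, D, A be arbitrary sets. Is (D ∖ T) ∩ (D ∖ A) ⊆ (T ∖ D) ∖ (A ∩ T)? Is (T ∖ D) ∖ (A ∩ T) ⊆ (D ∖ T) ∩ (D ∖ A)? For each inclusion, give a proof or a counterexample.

Forward inclusion. This inclusion fails. Take T = ∅, D = {1}, A = ∅; then 1 ∈ (D ∖ T) ∩ (D ∖ A) but 1 ∉ (T ∖ D) ∖ (A ∩ T).

Reverse inclusion. This inclusion fails. Take T = {1}, D = ∅, A = ∅; then 1 ∈ (T ∖ D) ∖ (A ∩ T) but 1 ∉ (D ∖ T) ∩ (D ∖ A).

Both inclusions fail.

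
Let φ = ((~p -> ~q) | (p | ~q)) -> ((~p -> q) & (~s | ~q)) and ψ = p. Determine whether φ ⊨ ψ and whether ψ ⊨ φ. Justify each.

Neither direction holds.

(⟹) This fails. Under q = T, s = F, p = F, the left side is true but the right side is false.

(⟸) This fails. Under q = T, s = T, p = T, the left side is false but the right side is true.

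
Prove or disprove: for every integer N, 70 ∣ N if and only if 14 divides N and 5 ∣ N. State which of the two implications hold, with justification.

Both directions hold.

(⟹) If 70 ∣ N, write N = 70q. Since 70 = 5·14, N = 14·(5q), so 14 ∣ N; and since 70 = 14·5, N = 5·(14q), so 5 ∣ N.

(⟸) Suppose 14 ∣ N and 5 ∣ N. Any common multiple of 14 and 5 is a multiple of their lcm; here gcd(14, 5) = 1, so lcm(14, 5) = 14·5 = 70, so 70 ∣ N.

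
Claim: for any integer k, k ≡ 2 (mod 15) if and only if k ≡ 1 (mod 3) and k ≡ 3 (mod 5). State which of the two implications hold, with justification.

(⇒) This fails: k = 2 gives 2 ≡ 2 (mod 15) but 2 ≡ 2 (mod 3), so the conjunction on the right does not hold.

(⇐) This fails: k = 13 satisfies both congruences on the right (13 ≡ 1 mod 3 and 13 ≡ 3 mod 5) yet 13 ≡ 13 (mod 15), not 2.

Neither direction holds.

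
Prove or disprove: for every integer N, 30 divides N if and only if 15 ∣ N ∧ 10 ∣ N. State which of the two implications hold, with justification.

The biconditional holds.

(→) If 30 ∣ N, write N = 30q. Since 30 = 2·15, N = 15·(2q), so 15 ∣ N; and since 30 = 3·10, N = 10·(3q), so 10 ∣ N.

(←) Suppose 15 ∣ N and 10 ∣ N. Any common multiple of 15 and 10 is a multiple of their lcm; here lcm(15, 10) = 15·10/gcd(15, 10) = 150/5 = 30, so 30 ∣ N.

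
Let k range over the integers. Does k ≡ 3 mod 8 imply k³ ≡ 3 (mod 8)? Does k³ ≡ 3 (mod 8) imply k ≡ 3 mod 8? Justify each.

Both directions hold.

(⇒) Suppose k ≡ 3 mod 8. Write k = 8j + 3. Then (8j + 3)³ = 512j³ + 576j² + 216j + 27 = 8(64j³ + 72j² + 27j + 3) + 3, so k³ ≡ 3 (mod 8).

(⇐) Conversely, suppose k³ ≡ 3 (mod 8). The only residue r in {0, …, 7} with r³ ≡ 3 (mod 8) is r = 3, so k ≡ 3 (mod 8).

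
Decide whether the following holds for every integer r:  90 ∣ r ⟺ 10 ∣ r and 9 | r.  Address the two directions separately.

Both implications hold.

Forward direction. If 90 ∣ r, write r = 90q. Since 90 = 9·10, r = 10·(9q), so 10 ∣ r; and since 90 = 10·9, r = 9·(10q), so 9 ∣ r.

Converse. Suppose 10 ∣ r and 9 ∣ r. Any common multiple of 10 and 9 is a multiple of their lcm; here gcd(10, 9) = 1, so lcm(10, 9) = 10·9 = 90, so 90 ∣ r.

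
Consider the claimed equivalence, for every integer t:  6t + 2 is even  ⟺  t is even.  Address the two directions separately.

(⟹) This fails: take t = 1. Then 6t + 2 = 8, which is even, yet t = 1 is odd, not even.

(⟸) Suppose t is even. Since 6 is even, 6t is even for every t, so 6t + 2 has the same parity as 2, which is even. Hence 6t + 2 is even.

(⇒) fails; (⇐) holds.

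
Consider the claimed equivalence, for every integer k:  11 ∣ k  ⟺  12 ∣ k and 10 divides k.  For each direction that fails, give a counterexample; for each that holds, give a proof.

(⇒) This fails: take k = 11. Certainly 11 ∣ 11, but 12 ∤ 11.

(⇐) This fails: take k = 60. Both 12 ∣ 60 and 10 ∣ 60, yet 60 is not a multiple of 11 (since 60 = 5·11 + 5), so 11 ∤ 60.

Neither direction holds.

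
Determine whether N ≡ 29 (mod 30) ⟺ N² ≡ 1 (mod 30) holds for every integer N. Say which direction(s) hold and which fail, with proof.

(⇒) holds; (⇐) fails.

[⇒] Suppose N ≡ 29 (mod 30). Write N = 30j + 29. Then (30j + 29)² = 900j² + 1740j + 841 = 30(30j² + 58j + 28) + 1, so N² ≡ 1 (mod 30).

[⇐] This fails: take N = 1. Then 1² = 1 ≡ 1 (mod 30), yet 1 ≡ 1 (mod 30), not 29.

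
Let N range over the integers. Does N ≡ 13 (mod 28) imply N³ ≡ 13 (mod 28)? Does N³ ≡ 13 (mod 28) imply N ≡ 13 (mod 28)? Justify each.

(→) Suppose N ≡ 13 (mod 28). Write N = 28j + 13. Then (28j + 13)³ = 21952j³ + 30576j² + 14196j + 2197 = 28(784j³ + 1092j² + 507j + 78) + 13, so N³ ≡ 13 (mod 28).

(←) This fails: take N = 5. Then 5³ = 125 ≡ 13 (mod 28), yet 5 ≡ 5 (mod 28), not 13.

Not equivalent: only (⇒) holds.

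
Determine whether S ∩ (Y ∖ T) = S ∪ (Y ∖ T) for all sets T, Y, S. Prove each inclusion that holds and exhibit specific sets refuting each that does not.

(⟹) Let x ∈ S ∩ (Y ∖ T). Then x ∈ Y ∩ S and x ∉ T, from which x ∈ S ∪ (Y ∖ T).

(⟸) This inclusion fails. Take T = ∅, Y = {1}, S = ∅; then 1 ∈ S ∪ (Y ∖ T) but 1 ∉ S ∩ (Y ∖ T).

(⊆) holds; (⊇) fails.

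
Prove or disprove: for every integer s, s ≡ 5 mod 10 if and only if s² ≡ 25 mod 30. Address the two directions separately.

(⇒) This fails: take s = 15. Then 15 ≡ 5 (mod 10), but 15² = 225 ≡ 15 (mod 30), not 25.

(⇐) Conversely, the residues r modulo 30 with r² ≡ 25 (mod 30) are exactly {5, 25}, and each is ≡ 5 (mod 10).

(⇒) fails; (⇐) holds.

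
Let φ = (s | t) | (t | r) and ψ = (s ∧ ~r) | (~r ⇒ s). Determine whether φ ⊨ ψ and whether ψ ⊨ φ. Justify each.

(→) This fails. Under s = F, t = T, r = F, the left side is true but the right side is false.

(←) Assume the antecedent. If s is true, (s | t) | (t | r) reduces to true regardless of the other variables. If s is false, the antecedent forces (s = F, t = F, r = T) or (s = F, t = T, r = T), and (s | t) | (t | r) holds there. Either way (s | t) | (t | r) holds.

The forward direction fails; the converse holds.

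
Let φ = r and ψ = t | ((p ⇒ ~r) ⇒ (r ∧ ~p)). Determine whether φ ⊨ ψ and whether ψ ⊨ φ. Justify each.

The forward direction holds; the converse fails.

(⇒) Assume the antecedent. If r is true, t | ((p ⇒ ~r) ⇒ (r ∧ ~p)) reduces to true regardless of the other variables. If r is false, the antecedent cannot hold. Either way t | ((p ⇒ ~r) ⇒ (r ∧ ~p)) holds.

(⇐) This fails. Under r = F, t = T, p = F, the left side is false but the right side is true.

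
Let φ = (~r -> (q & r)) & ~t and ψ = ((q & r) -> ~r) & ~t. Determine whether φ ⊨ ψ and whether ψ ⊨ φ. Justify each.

Neither implication holds.

(⟹) This fails. Under r = T, q = T, t = F, the left side is true but the right side is false.

(⟸) This fails. Under r = F, q = F, t = F, the left side is false but the right side is true.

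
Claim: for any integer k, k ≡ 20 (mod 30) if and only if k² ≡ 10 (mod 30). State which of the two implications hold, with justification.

Only the forward implication holds.

(⇒) Suppose k ≡ 20 (mod 30). Write k = 30j + 20. Then (30j + 20)² = 900j² + 1200j + 400 = 30(30j² + 40j + 13) + 10, so k² ≡ 10 (mod 30).

(⇐) This fails: take k = 10. Then 10² = 100 ≡ 10 (mod 30), yet 10 ≡ 10 (mod 30), not 20.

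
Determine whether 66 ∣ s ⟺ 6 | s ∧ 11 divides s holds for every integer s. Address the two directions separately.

Both directions hold.

[⇐] Suppose 6 ∣ s and 11 ∣ s. Any common multiple of 6 and 11 is a multiple of their lcm; here gcd(6, 11) = 1, so lcm(6, 11) = 6·11 = 66, so 66 ∣ s.

[⇒] If 66 ∣ s, write s = 66q. Since 66 = 11·6, s = 6·(11q), so 6 ∣ s; and since 66 = 6·11, s = 11·(6q), so 11 ∣ s.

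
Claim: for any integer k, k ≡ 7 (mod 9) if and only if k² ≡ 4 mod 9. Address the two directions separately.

(←) This fails: take k = 2. Then 2² = 4 ≡ 4 (mod 9), yet 2 ≡ 2 (mod 9), not 7.

(→) Suppose k ≡ 7 (mod 9). Write k = 9j + 7. Then (9j + 7)² = 81j² + 126j + 49 = 9(9j² + 14j + 5) + 4, so k² ≡ 4 (mod 9).

(⇒) holds; (⇐) fails.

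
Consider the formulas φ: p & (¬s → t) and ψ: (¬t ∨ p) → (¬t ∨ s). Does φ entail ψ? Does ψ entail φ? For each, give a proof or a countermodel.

(⟹) This fails. Under p = T, t = T, s = F, the left side is true but the right side is false.

(⟸) This fails. Under p = F, t = F, s = F, the left side is false but the right side is true.

Neither implication holds.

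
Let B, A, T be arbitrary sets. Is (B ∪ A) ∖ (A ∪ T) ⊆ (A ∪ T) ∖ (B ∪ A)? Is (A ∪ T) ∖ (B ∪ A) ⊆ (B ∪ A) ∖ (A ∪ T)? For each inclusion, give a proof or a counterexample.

(⊆) This inclusion fails. Take B = {1}, A = ∅, T = ∅; then 1 ∈ (B ∪ A) ∖ (A ∪ T) but 1 ∉ (A ∪ T) ∖ (B ∪ A).

(⊇) This inclusion fails. Take B = ∅, A = ∅, T = {1}; then 1 ∈ (A ∪ T) ∖ (B ∪ A) but 1 ∉ (B ∪ A) ∖ (A ∪ T).

Neither inclusion holds.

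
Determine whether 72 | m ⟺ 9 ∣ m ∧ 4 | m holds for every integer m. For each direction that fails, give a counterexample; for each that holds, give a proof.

The forward direction holds; the converse fails.

(⟹) If 72 ∣ m, write m = 72q. Since 72 = 8·9, m = 9·(8q), so 9 ∣ m; and since 72 = 18·4, m = 4·(18q), so 4 ∣ m.

(⟸) This fails: take m = 36. Both 9 ∣ 36 and 4 ∣ 36, yet 36 is not a multiple of 72 (since 36 = 0·72 + 36), so 72 ∤ 36.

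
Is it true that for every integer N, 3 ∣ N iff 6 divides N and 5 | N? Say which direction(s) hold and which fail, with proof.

Forward direction. This fails: take N = 3. Certainly 3 ∣ 3, but 6 ∤ 3.

Converse. Suppose 6 ∣ N and 5 ∣ N. Any common multiple of 6 and 5 is a multiple of their lcm; here gcd(6, 5) = 1, so lcm(6, 5) = 6·5 = 30, so 30 ∣ N. Since 3 ∣ 30, it follows that 3 ∣ N.

Not equivalent: only (⇐) holds.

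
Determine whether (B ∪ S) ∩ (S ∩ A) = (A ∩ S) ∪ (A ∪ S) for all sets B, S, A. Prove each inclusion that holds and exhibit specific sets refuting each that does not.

Only the forward inclusion holds.

(⊇) This inclusion fails. Take B = ∅, S = {1}, A = ∅; then 1 ∈ (A ∩ S) ∪ (A ∪ S) but 1 ∉ (B ∪ S) ∩ (S ∩ A).

(⊆) Let x ∈ (B ∪ S) ∩ (S ∩ A). Then either x ∈ S ∩ A and x ∉ B; or x ∈ B ∩ S ∩ A. In each case x ∈ (A ∩ S) ∪ (A ∪ S), so (B ∪ S) ∩ (S ∩ A) ⊆ (A ∩ S) ∪ (A ∪ S).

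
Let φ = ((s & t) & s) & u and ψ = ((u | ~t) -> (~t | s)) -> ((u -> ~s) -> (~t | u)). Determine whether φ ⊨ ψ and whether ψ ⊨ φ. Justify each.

(⇒) Assume the antecedent. If u is true, the consequent reduces to true regardless of the other variables. If u is false, the antecedent cannot hold. Either way the consequent holds.

(⇐) This fails. Under u = F, t = F, s = F, the left side is false but the right side is true.

Only the forward implication holds.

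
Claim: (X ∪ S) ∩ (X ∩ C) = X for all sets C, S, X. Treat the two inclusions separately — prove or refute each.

The sets are not equal: only the forward inclusion holds.

(⟹) Let x ∈ (X ∪ S) ∩ (X ∩ C). Then either x ∈ C ∩ X and x ∉ S; or x ∈ C ∩ S ∩ X. In each case x ∈ X, so (X ∪ S) ∩ (X ∩ C) ⊆ X.

(⟸) This inclusion fails. Take C = ∅, S = ∅, X = {1}; then 1 ∈ X but 1 ∉ (X ∪ S) ∩ (X ∩ C).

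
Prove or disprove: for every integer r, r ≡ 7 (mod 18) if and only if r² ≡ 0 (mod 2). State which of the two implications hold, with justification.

Neither implication holds.

[⇒] This fails: take r = 7. Then 7 ≡ 7 (mod 18), but 7² = 49 ≡ 1 (mod 2), not 0.

[⇐] This fails: take r = 0. Then 0² = 0 ≡ 0 (mod 2), yet 0 ≡ 0 (mod 18), not 7.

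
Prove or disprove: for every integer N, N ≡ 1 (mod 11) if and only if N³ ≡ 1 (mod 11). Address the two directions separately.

Both implications hold.

(→) Suppose N ≡ 1 (mod 11). Write N = 11j + 1. Then (11j + 1)³ = 1331j³ + 363j² + 33j + 1 = 11(121j³ + 33j² + 3j) + 1, so N³ ≡ 1 (mod 11).

(←) For the converse, argue contrapositively. If N ≢ 1 (mod 11), then N is congruent to one of 0, 2, 3, 4, 5, 6, 7, 8, 9, 10 modulo 11, and these give N³ ≡ 0, 8, 5, 9, 4, 7, 2, 6, 3, 10 respectively — never 1.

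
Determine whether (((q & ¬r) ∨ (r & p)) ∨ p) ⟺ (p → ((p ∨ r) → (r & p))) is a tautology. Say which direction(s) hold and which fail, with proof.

(⟹) This fails. Under q = F, r = F, p = T, the left side is true but the right side is false.

(⟸) This fails. Under q = F, r = F, p = F, the left side is false but the right side is true.

Both directions fail.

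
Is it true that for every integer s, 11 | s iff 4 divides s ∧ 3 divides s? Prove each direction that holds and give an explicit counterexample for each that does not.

Forward direction. This fails: take s = 11. Certainly 11 ∣ 11, but 4 ∤ 11.

Converse. This fails: take s = 12. Both 4 ∣ 12 and 3 ∣ 12, yet 12 is not a multiple of 11 (since 12 = 1·11 + 1), so 11 ∤ 12.

Both directions fail.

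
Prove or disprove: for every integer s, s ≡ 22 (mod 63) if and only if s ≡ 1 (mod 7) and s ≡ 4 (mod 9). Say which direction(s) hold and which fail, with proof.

[⇐] If s ≡ 1 (mod 7) and s ≡ 4 (mod 9), then by the Chinese remainder theorem s ≡ 22 (mod 63). This is exactly s ≡ 22 (mod 63).

[⇒] Suppose s ≡ 22 (mod 63); write s = 63j + 22. Since 7 ∣ 63, reducing mod 7 gives s ≡ 22 ≡ 1 (mod 7); since 9 ∣ 63, reducing mod 9 gives s ≡ 22 ≡ 4 (mod 9).

Both implications hold.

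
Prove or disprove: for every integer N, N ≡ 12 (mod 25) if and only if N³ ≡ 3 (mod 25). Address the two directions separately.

(⇒) Suppose N ≡ 12 (mod 25). Write N = 25j + 12. Then (25j + 12)³ = 15625j³ + 22500j² + 10800j + 1728 = 25(625j³ + 900j² + 432j + 69) + 3, so N³ ≡ 3 (mod 25).

(⇐) Conversely, suppose N³ ≡ 3 (mod 25). The only residue r in {0, …, 24} with r³ ≡ 3 (mod 25) is r = 12, so N ≡ 12 (mod 25).

Equivalent; both directions hold.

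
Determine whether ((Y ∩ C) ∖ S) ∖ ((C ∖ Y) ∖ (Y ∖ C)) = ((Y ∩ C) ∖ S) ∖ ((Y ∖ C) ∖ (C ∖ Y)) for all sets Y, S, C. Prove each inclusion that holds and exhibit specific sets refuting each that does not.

Both inclusions hold.

(⟹) Let x ∈ ((Y ∩ C) ∖ S) ∖ ((C ∖ Y) ∖ (Y ∖ C)). Then x ∈ Y ∩ C and x ∉ S, from which x ∈ ((Y ∩ C) ∖ S) ∖ ((Y ∖ C) ∖ (C ∖ Y)).

(⟸) Let x ∈ ((Y ∩ C) ∖ S) ∖ ((Y ∖ C) ∖ (C ∖ Y)). Then x ∈ Y ∩ C and x ∉ S, from which x ∈ ((Y ∩ C) ∖ S) ∖ ((C ∖ Y) ∖ (Y ∖ C)).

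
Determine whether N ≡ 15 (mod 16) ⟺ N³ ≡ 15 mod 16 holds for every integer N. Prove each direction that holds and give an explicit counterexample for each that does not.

[⇒] Suppose N ≡ 15 (mod 16). Write N = 16j + 15. Then (16j + 15)³ = 4096j³ + 11520j² + 10800j + 3375 = 16(256j³ + 720j² + 675j + 210) + 15, so N³ ≡ 15 (mod 16).

[⇐] Conversely, suppose N³ ≡ 15 (mod 16). The only residue r in {0, …, 15} with r³ ≡ 15 (mod 16) is r = 15, so N ≡ 15 (mod 16).

Both directions hold; the statement is true.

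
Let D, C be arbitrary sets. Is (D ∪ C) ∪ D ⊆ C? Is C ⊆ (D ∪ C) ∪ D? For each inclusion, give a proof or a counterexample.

Only the reverse inclusion holds.

(⊆) This inclusion fails. Take D = {1}, C = ∅; then 1 ∈ (D ∪ C) ∪ D but 1 ∉ C.

(⊇) Let x ∈ C. Then either x ∈ C and x ∉ D; or x ∈ D ∩ C. In each case x ∈ (D ∪ C) ∪ D, so C ⊆ (D ∪ C) ∪ D.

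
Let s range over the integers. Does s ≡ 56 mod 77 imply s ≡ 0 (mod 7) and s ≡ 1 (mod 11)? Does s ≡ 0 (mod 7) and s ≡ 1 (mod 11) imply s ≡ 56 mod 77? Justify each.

(→) Suppose s ≡ 56 (mod 77); write s = 77j + 56. Since 7 ∣ 77, reducing mod 7 gives s ≡ 56 ≡ 0 (mod 7); since 11 ∣ 77, reducing mod 11 gives s ≡ 56 ≡ 1 (mod 11).

(←) Conversely, if s ≡ 0 (mod 7) and s ≡ 1 (mod 11), then by the Chinese remainder theorem s ≡ 56 (mod 77). This is exactly s ≡ 56 (mod 77).

The biconditional holds.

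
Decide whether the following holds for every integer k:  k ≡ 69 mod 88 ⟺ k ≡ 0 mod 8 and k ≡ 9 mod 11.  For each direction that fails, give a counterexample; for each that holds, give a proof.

(⇒) fails and (⇐) fails.

(⇒) This fails: k = 69 gives 69 ≡ 69 (mod 88) but 69 ≡ 5 (mod 8), so the conjunction on the right does not hold.

(⇐) This fails: k = 64 satisfies both congruences on the right (64 ≡ 0 mod 8 and 64 ≡ 9 mod 11) yet 64 ≡ 64 (mod 88), not 69.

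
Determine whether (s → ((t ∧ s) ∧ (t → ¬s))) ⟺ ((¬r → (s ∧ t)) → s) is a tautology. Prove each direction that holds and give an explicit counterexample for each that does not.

(⇒) This fails. Under s = F, t = F, r = T, the left side is true but the right side is false.

(⇐) This fails. Under s = T, t = F, r = F, the left side is false but the right side is true.

(⇒) fails and (⇐) fails.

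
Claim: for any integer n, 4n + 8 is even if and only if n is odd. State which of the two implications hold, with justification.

Converse. Suppose n is odd. Since 4 is even, 4n is even for every n, so 4n + 8 has the same parity as 8, which is even. Hence 4n + 8 is even.

Forward direction. This fails: take n = 0. Then 4n + 8 = 8, which is even, yet n = 0 is even, not odd.

The forward direction fails; the converse holds.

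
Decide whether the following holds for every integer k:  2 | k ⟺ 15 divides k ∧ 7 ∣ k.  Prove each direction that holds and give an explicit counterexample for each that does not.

Neither direction holds.

[⇒] This fails: take k = 2. Certainly 2 ∣ 2, but 15 ∤ 2.

[⇐] This fails: take k = 105. Both 15 ∣ 105 and 7 ∣ 105, yet 105 is not a multiple of 2 (since 105 = 52·2 + 1), so 2 ∤ 105.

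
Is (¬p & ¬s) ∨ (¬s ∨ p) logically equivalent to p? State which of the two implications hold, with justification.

(⇒) fails; (⇐) holds.

(⇒) This fails. Under s = F, p = F, the left side is true but the right side is false.

(⇐) Assume the antecedent. If s is true, the antecedent forces (s = T, p = T), and (¬p & ¬s) ∨ (¬s ∨ p) holds there. If s is false, (¬p & ¬s) ∨ (¬s ∨ p) reduces to true regardless of the other variables. Either way (¬p & ¬s) ∨ (¬s ∨ p) holds.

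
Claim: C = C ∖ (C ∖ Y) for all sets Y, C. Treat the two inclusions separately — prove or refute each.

Forward inclusion. This inclusion fails. Take Y = ∅, C = {1}; then 1 ∈ C but 1 ∉ C ∖ (C ∖ Y).

Reverse inclusion. Let x ∈ C ∖ (C ∖ Y). Then x ∈ Y ∩ C, from which x ∈ C.

Only the reverse inclusion holds.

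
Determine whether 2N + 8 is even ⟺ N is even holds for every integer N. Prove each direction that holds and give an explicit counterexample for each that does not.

(⟹) This fails: take N = 3. Then 2N + 8 = 14, which is even, yet N = 3 is odd, not even.

(⟸) Suppose N is even. Since 2 is even, 2N is even for every N, so 2N + 8 has the same parity as 8, which is even. Hence 2N + 8 is even.

Only the reverse direction holds.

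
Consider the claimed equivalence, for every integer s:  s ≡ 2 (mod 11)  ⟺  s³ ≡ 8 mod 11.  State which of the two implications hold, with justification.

The biconditional holds.

Converse. For the converse, argue contrapositively. If s ≢ 2 (mod 11), then s is congruent to one of 0, 1, 3, 4, 5, 6, 7, 8, 9, 10 modulo 11, and these give s³ ≡ 0, 1, 5, 9, 4, 7, 2, 6, 3, 10 respectively — never 8.

Forward direction. Suppose s ≡ 2 (mod 11). Write s = 11j + 2. Then (11j + 2)³ = 1331j³ + 726j² + 132j + 8 = 11(121j³ + 66j² + 12j) + 8, so s³ ≡ 8 (mod 11).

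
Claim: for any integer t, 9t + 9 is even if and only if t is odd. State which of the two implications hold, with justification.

Both directions hold.

[⇒] Suppose 9t + 9 is even. Since 9 is odd, 9t and t have the same parity, so 9t + 9 ≡ t + 9 (mod 2). As 9 is odd, 9t + 9 is even exactly when t is odd. Thus t is odd.

[⇐] Conversely, suppose t is odd; write t = 2j + 1. Then 9t + 9 = 9·(2j + 1) + 9 = 2·9j + 18, which is even.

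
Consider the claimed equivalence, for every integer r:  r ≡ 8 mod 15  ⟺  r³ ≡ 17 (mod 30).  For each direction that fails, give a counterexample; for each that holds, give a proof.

Not equivalent: only (⇐) holds.

[⇒] This fails: take r = 8. Then 8 ≡ 8 (mod 15), but 8³ = 512 ≡ 2 (mod 30), not 17.

[⇐] Conversely, the residues r modulo 30 with r³ ≡ 17 (mod 30) are exactly {23}, and each is ≡ 8 (mod 15).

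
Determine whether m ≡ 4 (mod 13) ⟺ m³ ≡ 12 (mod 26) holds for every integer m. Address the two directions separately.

Neither implication holds.

(⟹) This fails: take m = 17. Then 17 ≡ 4 (mod 13), but 17³ = 4913 ≡ 25 (mod 26), not 12.

(⟸) This fails: take m = 10. Then 10³ = 1000 ≡ 12 (mod 26), yet 10 ≡ 10 (mod 13), not 4.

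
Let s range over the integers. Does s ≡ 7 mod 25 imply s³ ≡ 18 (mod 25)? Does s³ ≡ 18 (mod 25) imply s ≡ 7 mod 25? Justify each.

Forward direction. Suppose s ≡ 7 mod 25. Write s = 25j + 7. Then (25j + 7)³ = 15625j³ + 13125j² + 3675j + 343 = 25(625j³ + 525j² + 147j + 13) + 18, so s³ ≡ 18 (mod 25).

Converse. Suppose s³ ≡ 18 (mod 25). The only residue r in {0, …, 24} with r³ ≡ 18 (mod 25) is r = 7, so s ≡ 7 (mod 25).

The biconditional holds.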